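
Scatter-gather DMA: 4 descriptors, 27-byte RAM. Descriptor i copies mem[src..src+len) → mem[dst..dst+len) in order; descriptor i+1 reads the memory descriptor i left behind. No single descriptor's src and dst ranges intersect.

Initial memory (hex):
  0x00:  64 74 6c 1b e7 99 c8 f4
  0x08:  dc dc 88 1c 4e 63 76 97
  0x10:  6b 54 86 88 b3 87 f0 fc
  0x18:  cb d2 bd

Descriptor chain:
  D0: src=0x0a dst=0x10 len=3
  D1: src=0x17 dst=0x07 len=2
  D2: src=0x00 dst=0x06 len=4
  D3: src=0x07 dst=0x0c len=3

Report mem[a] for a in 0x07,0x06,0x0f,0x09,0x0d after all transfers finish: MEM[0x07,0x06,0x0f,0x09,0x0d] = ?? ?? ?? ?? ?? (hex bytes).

D0: mem[0x10..0x12] <- [88 1c 4e]
D1: mem[0x07..0x08] <- [fc cb]
D2: mem[0x06..0x09] <- [64 74 6c 1b]
D3: mem[0x0c..0x0e] <- [74 6c 1b]
query mem[0x07]=0x74, mem[0x06]=0x64, mem[0x0f]=0x97, mem[0x09]=0x1b, mem[0x0d]=0x6c

MEM[0x07,0x06,0x0f,0x09,0x0d] = 74 64 97 1b 6c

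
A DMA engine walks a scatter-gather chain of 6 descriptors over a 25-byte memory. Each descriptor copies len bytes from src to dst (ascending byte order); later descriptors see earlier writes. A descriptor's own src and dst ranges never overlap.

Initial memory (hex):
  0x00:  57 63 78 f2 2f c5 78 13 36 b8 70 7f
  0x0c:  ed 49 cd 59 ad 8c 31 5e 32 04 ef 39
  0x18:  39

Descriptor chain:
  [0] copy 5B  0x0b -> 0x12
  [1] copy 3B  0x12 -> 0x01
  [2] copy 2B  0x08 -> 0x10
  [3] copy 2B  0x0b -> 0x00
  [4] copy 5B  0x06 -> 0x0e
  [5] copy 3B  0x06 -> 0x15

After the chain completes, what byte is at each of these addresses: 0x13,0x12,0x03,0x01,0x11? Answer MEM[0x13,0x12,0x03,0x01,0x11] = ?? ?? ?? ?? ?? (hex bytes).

MEM[0x13,0x12,0x03,0x01,0x11] = ed 70 49 ed b8

[0] 0x0b->0x12 len=5 : 7f ed 49 cd 59
[1] 0x12->0x01 len=3 : 7f ed 49
[2] 0x08->0x10 len=2 : 36 b8
[3] 0x0b->0x00 len=2 : 7f ed
[4] 0x06->0x0e len=5 : 78 13 36 b8 70
[5] 0x06->0x15 len=3 : 78 13 36
query mem[0x13]=0xed, mem[0x12]=0x70, mem[0x03]=0x49, mem[0x01]=0xed, mem[0x11]=0xb8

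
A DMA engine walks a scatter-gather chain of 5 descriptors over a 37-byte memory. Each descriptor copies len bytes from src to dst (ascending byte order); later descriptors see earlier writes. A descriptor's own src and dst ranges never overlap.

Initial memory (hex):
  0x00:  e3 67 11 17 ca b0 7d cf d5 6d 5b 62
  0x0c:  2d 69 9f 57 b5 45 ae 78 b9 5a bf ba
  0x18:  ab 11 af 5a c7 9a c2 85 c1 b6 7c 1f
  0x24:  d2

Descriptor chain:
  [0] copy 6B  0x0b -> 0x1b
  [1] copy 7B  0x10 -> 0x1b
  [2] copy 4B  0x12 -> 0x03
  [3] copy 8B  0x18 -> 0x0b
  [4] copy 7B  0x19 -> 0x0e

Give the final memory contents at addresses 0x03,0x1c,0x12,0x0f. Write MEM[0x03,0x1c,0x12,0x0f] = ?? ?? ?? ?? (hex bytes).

MEM[0x03,0x1c,0x12,0x0f] = ae 45 ae af

#0 dst[0x1b+6] := {0x62,0x2d,0x69,0x9f,0x57,0xb5}
#1 dst[0x1b+7] := {0xb5,0x45,0xae,0x78,0xb9,0x5a,0xbf}
#2 dst[0x03+4] := {0xae,0x78,0xb9,0x5a}
#3 dst[0x0b+8] := {0xab,0x11,0xaf,0xb5,0x45,0xae,0x78,0xb9}
#4 dst[0x0e+7] := {0x11,0xaf,0xb5,0x45,0xae,0x78,0xb9}
query mem[0x03]=0xae, mem[0x1c]=0x45, mem[0x12]=0xae, mem[0x0f]=0xaf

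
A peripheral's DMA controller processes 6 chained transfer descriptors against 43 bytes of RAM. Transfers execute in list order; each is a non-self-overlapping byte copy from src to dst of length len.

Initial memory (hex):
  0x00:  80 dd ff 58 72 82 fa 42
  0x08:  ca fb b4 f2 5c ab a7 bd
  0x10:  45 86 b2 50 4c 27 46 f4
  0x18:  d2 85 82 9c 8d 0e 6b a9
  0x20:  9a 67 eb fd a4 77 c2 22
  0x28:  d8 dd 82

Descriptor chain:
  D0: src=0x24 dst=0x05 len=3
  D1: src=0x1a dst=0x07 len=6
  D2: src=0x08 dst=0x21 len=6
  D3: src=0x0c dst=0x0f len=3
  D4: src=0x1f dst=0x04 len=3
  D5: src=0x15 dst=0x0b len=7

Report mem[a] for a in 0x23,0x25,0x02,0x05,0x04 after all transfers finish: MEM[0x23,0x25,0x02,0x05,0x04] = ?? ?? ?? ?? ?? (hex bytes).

MEM[0x23,0x25,0x02,0x05,0x04] = 0e a9 ff 9a a9

D0: mem[0x05..0x07] <- [a4 77 c2]
D1: mem[0x07..0x0c] <- [82 9c 8d 0e 6b a9]
D2: mem[0x21..0x26] <- [9c 8d 0e 6b a9 ab]
D3: mem[0x0f..0x11] <- [a9 ab a7]
D4: mem[0x04..0x06] <- [a9 9a 9c]
D5: mem[0x0b..0x11] <- [27 46 f4 d2 85 82 9c]
query mem[0x23]=0x0e, mem[0x25]=0xa9, mem[0x02]=0xff, mem[0x05]=0x9a, mem[0x04]=0xa9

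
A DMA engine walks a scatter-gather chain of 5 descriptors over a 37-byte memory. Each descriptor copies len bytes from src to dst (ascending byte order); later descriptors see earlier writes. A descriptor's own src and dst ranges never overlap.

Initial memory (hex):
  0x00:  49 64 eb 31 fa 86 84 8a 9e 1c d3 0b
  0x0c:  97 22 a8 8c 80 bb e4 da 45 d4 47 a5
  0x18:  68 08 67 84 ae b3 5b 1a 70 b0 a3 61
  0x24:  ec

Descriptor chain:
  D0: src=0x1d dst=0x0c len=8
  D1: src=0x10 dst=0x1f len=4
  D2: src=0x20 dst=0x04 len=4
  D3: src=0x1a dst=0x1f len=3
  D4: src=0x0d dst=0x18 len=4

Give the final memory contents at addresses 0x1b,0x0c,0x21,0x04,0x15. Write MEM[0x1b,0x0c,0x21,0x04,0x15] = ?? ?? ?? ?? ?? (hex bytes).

D0: mem[0x0c..0x13] <- [b3 5b 1a 70 b0 a3 61 ec]
D1: mem[0x1f..0x22] <- [b0 a3 61 ec]
D2: mem[0x04..0x07] <- [a3 61 ec 61]
D3: mem[0x1f..0x21] <- [67 84 ae]
D4: mem[0x18..0x1b] <- [5b 1a 70 b0]
query mem[0x1b]=0xb0, mem[0x0c]=0xb3, mem[0x21]=0xae, mem[0x04]=0xa3, mem[0x15]=0xd4

MEM[0x1b,0x0c,0x21,0x04,0x15] = b0 b3 ae a3 d4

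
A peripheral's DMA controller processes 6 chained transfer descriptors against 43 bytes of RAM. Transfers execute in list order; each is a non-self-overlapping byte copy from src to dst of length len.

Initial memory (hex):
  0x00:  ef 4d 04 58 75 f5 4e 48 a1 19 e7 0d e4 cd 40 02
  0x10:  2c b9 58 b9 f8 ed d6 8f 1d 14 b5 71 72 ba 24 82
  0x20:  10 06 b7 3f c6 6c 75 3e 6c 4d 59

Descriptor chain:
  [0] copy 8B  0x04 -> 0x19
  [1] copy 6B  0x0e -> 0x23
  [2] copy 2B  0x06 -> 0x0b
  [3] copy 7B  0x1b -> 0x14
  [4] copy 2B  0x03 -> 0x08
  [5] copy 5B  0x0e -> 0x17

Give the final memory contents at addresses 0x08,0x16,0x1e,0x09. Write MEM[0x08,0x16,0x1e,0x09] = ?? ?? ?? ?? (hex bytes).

MEM[0x08,0x16,0x1e,0x09] = 58 a1 19 75

  after D0: wrote 8B at 0x19 = 75f54e48a119e70d
  after D1: wrote 6B at 0x23 = 40022cb958b9
  after D2: wrote 2B at 0x0b = 4e48
  after D3: wrote 7B at 0x14 = 4e48a119e70d06
  after D4: wrote 2B at 0x08 = 5875
  after D5: wrote 5B at 0x17 = 40022cb958
query mem[0x08]=0x58, mem[0x16]=0xa1, mem[0x1e]=0x19, mem[0x09]=0x75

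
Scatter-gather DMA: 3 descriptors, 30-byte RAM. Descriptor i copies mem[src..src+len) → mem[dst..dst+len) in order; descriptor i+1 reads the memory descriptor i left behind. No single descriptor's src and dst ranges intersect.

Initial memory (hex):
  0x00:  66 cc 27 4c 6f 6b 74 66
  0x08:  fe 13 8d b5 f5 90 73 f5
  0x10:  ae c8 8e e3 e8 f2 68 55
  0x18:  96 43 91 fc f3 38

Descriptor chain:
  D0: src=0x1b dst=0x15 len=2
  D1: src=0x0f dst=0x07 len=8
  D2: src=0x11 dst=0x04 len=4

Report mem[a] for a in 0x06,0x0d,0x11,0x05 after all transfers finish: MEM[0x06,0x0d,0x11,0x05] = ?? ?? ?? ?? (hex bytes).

MEM[0x06,0x0d,0x11,0x05] = e3 fc c8 8e

[0] 0x1b->0x15 len=2 : fc f3
[1] 0x0f->0x07 len=8 : f5 ae c8 8e e3 e8 fc f3
[2] 0x11->0x04 len=4 : c8 8e e3 e8
query mem[0x06]=0xe3, mem[0x0d]=0xfc, mem[0x11]=0xc8, mem[0x05]=0x8e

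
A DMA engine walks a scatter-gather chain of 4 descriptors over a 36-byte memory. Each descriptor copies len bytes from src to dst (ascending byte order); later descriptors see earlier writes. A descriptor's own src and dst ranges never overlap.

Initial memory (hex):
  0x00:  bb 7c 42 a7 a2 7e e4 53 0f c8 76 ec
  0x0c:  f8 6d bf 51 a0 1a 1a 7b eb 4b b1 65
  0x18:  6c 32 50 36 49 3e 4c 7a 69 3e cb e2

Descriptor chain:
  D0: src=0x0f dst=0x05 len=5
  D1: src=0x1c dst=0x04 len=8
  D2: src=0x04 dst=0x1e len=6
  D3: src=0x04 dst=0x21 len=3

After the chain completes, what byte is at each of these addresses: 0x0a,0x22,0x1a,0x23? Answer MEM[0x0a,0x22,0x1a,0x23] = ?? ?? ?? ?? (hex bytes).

MEM[0x0a,0x22,0x1a,0x23] = cb 3e 50 4c

  after D0: wrote 5B at 0x05 = 51a01a1a7b
  after D1: wrote 8B at 0x04 = 493e4c7a693ecbe2
  after D2: wrote 6B at 0x1e = 493e4c7a693e
  after D3: wrote 3B at 0x21 = 493e4c
query mem[0x0a]=0xcb, mem[0x22]=0x3e, mem[0x1a]=0x50, mem[0x23]=0x4c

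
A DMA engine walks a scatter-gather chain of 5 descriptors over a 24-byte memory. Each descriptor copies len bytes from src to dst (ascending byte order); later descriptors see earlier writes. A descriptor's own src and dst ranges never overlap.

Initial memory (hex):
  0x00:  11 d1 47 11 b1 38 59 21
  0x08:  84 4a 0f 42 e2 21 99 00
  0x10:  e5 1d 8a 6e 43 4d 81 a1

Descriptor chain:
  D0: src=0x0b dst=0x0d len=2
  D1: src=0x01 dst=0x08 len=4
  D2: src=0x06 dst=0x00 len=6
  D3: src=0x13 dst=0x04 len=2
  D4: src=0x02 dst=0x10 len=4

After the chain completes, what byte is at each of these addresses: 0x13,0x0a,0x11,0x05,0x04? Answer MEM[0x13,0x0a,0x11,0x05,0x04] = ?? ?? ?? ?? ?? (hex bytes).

MEM[0x13,0x0a,0x11,0x05,0x04] = 43 11 47 43 6e

[0] 0x0b->0x0d len=2 : 42 e2
[1] 0x01->0x08 len=4 : d1 47 11 b1
[2] 0x06->0x00 len=6 : 59 21 d1 47 11 b1
[3] 0x13->0x04 len=2 : 6e 43
[4] 0x02->0x10 len=4 : d1 47 6e 43
query mem[0x13]=0x43, mem[0x0a]=0x11, mem[0x11]=0x47, mem[0x05]=0x43, mem[0x04]=0x6e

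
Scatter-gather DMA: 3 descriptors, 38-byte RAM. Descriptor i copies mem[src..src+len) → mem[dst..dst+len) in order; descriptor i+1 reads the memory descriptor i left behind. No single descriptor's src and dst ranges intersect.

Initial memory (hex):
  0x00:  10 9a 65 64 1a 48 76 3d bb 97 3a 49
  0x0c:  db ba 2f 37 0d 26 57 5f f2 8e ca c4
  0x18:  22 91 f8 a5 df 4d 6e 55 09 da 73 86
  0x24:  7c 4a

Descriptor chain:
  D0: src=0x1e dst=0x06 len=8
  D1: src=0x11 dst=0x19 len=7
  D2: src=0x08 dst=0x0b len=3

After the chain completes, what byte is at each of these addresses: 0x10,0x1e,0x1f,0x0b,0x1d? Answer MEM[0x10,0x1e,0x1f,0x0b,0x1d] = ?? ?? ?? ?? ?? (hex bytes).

[0] 0x1e->0x06 len=8 : 6e 55 09 da 73 86 7c 4a
[1] 0x11->0x19 len=7 : 26 57 5f f2 8e ca c4
[2] 0x08->0x0b len=3 : 09 da 73
query mem[0x10]=0x0d, mem[0x1e]=0xca, mem[0x1f]=0xc4, mem[0x0b]=0x09, mem[0x1d]=0x8e

MEM[0x10,0x1e,0x1f,0x0b,0x1d] = 0d ca c4 09 8e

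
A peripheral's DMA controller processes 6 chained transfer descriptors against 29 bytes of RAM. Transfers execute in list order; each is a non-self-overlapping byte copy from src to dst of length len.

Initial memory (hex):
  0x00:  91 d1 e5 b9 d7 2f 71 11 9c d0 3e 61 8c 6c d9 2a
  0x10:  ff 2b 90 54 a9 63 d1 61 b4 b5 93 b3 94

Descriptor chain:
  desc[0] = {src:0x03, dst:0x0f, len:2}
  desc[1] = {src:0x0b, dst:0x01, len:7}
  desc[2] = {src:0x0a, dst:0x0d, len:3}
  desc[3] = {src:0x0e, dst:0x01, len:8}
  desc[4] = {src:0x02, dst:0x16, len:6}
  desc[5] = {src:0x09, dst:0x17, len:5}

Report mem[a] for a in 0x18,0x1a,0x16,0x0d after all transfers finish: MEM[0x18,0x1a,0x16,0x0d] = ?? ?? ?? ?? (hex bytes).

D0: mem[0x0f..0x10] <- [b9 d7]
D1: mem[0x01..0x07] <- [61 8c 6c d9 b9 d7 2b]
D2: mem[0x0d..0x0f] <- [3e 61 8c]
D3: mem[0x01..0x08] <- [61 8c d7 2b 90 54 a9 63]
D4: mem[0x16..0x1b] <- [8c d7 2b 90 54 a9]
D5: mem[0x17..0x1b] <- [d0 3e 61 8c 3e]
query mem[0x18]=0x3e, mem[0x1a]=0x8c, mem[0x16]=0x8c, mem[0x0d]=0x3e

MEM[0x18,0x1a,0x16,0x0d] = 3e 8c 8c 3e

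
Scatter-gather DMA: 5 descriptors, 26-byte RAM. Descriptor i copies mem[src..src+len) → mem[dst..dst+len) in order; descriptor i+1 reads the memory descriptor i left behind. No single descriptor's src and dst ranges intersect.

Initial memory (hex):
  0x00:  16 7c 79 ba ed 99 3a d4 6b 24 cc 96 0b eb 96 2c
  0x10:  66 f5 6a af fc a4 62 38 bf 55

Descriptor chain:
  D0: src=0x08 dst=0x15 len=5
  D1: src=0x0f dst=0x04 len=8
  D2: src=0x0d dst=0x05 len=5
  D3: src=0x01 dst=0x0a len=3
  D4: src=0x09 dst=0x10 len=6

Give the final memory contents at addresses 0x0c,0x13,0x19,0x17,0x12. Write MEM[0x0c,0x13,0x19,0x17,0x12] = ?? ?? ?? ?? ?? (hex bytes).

MEM[0x0c,0x13,0x19,0x17,0x12] = ba ba 0b cc 79

[0] 0x08->0x15 len=5 : 6b 24 cc 96 0b
[1] 0x0f->0x04 len=8 : 2c 66 f5 6a af fc 6b 24
[2] 0x0d->0x05 len=5 : eb 96 2c 66 f5
[3] 0x01->0x0a len=3 : 7c 79 ba
[4] 0x09->0x10 len=6 : f5 7c 79 ba eb 96
query mem[0x0c]=0xba, mem[0x13]=0xba, mem[0x19]=0x0b, mem[0x17]=0xcc, mem[0x12]=0x79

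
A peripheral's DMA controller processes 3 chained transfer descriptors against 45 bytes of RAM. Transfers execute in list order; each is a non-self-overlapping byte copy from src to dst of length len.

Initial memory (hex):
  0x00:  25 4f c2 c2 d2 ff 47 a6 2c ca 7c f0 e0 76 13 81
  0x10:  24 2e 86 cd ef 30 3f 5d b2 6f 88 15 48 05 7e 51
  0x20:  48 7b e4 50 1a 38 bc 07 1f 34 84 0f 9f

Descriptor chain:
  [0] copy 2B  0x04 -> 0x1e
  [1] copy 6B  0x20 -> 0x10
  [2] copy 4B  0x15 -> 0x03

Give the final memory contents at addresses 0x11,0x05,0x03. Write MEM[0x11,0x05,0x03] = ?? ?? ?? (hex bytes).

MEM[0x11,0x05,0x03] = 7b 5d 38

  after D0: wrote 2B at 0x1e = d2ff
  after D1: wrote 6B at 0x10 = 487be4501a38
  after D2: wrote 4B at 0x03 = 383f5db2
query mem[0x11]=0x7b, mem[0x05]=0x5d, mem[0x03]=0x38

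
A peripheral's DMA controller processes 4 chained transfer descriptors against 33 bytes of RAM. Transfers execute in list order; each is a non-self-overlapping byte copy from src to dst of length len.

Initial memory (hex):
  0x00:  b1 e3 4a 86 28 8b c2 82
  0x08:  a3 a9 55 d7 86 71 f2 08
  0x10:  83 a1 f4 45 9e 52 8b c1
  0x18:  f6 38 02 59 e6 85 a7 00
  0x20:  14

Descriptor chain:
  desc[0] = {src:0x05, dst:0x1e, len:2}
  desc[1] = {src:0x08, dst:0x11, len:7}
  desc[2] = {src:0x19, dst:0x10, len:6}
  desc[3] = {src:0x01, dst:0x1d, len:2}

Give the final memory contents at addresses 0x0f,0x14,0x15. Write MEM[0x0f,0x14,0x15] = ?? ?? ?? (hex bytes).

MEM[0x0f,0x14,0x15] = 08 85 8b

  after D0: wrote 2B at 0x1e = 8bc2
  after D1: wrote 7B at 0x11 = a3a955d78671f2
  after D2: wrote 6B at 0x10 = 380259e6858b
  after D3: wrote 2B at 0x1d = e34a
query mem[0x0f]=0x08, mem[0x14]=0x85, mem[0x15]=0x8b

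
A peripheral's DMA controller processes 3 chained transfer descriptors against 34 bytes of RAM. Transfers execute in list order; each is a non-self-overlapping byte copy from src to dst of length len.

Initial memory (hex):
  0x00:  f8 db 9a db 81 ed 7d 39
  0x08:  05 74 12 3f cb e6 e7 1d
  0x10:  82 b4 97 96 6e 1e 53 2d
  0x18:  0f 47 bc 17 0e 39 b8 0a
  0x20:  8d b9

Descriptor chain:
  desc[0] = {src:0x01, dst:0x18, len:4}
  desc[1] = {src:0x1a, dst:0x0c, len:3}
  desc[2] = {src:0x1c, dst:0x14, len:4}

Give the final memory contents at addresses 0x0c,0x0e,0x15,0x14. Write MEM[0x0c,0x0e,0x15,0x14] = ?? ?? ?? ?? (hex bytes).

D0: mem[0x18..0x1b] <- [db 9a db 81]
D1: mem[0x0c..0x0e] <- [db 81 0e]
D2: mem[0x14..0x17] <- [0e 39 b8 0a]
query mem[0x0c]=0xdb, mem[0x0e]=0x0e, mem[0x15]=0x39, mem[0x14]=0x0e

MEM[0x0c,0x0e,0x15,0x14] = db 0e 39 0e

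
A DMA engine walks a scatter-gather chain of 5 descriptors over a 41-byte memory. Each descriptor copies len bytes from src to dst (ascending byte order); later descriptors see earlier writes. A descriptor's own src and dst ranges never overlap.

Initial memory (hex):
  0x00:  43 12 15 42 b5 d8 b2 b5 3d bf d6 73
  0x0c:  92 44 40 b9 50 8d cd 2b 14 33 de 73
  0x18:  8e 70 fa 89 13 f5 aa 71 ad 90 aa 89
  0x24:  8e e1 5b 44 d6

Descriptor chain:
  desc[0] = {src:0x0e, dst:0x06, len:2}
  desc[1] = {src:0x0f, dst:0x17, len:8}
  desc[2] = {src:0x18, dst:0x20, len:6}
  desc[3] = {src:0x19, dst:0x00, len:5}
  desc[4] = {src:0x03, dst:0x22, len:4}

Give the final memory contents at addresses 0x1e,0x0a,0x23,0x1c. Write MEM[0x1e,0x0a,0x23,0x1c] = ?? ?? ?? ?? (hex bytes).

  after D0: wrote 2B at 0x06 = 40b9
  after D1: wrote 8B at 0x17 = b9508dcd2b1433de
  after D2: wrote 6B at 0x20 = 508dcd2b1433
  after D3: wrote 5B at 0x00 = 8dcd2b1433
  after D4: wrote 4B at 0x22 = 1433d840
query mem[0x1e]=0xde, mem[0x0a]=0xd6, mem[0x23]=0x33, mem[0x1c]=0x14

MEM[0x1e,0x0a,0x23,0x1c] = de d6 33 14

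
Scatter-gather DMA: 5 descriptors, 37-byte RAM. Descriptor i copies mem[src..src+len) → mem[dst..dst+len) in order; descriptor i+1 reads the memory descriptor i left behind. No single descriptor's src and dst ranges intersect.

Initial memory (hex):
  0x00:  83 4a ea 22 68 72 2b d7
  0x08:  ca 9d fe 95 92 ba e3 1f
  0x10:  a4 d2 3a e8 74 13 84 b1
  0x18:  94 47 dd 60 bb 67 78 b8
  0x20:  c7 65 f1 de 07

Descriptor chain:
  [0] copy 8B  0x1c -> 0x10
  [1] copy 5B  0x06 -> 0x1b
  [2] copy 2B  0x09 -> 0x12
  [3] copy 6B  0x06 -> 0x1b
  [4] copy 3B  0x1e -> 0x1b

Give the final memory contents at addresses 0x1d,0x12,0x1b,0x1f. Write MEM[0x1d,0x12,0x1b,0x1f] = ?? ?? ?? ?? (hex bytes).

[0] 0x1c->0x10 len=8 : bb 67 78 b8 c7 65 f1 de
[1] 0x06->0x1b len=5 : 2b d7 ca 9d fe
[2] 0x09->0x12 len=2 : 9d fe
[3] 0x06->0x1b len=6 : 2b d7 ca 9d fe 95
[4] 0x1e->0x1b len=3 : 9d fe 95
query mem[0x1d]=0x95, mem[0x12]=0x9d, mem[0x1b]=0x9d, mem[0x1f]=0xfe

MEM[0x1d,0x12,0x1b,0x1f] = 95 9d 9d fe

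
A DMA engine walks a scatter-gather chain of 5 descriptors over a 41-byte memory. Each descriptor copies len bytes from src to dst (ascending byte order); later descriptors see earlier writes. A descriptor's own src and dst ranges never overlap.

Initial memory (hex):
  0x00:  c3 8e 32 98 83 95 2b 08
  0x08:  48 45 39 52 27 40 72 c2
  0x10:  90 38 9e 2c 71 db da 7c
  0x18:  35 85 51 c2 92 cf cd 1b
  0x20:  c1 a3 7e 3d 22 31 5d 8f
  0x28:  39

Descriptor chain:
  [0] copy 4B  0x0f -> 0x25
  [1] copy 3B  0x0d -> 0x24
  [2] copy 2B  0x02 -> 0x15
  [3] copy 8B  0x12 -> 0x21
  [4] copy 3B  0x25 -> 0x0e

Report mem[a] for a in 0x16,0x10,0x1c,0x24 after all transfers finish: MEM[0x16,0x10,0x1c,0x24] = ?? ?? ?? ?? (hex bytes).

[0] 0x0f->0x25 len=4 : c2 90 38 9e
[1] 0x0d->0x24 len=3 : 40 72 c2
[2] 0x02->0x15 len=2 : 32 98
[3] 0x12->0x21 len=8 : 9e 2c 71 32 98 7c 35 85
[4] 0x25->0x0e len=3 : 98 7c 35
query mem[0x16]=0x98, mem[0x10]=0x35, mem[0x1c]=0x92, mem[0x24]=0x32

MEM[0x16,0x10,0x1c,0x24] = 98 35 92 32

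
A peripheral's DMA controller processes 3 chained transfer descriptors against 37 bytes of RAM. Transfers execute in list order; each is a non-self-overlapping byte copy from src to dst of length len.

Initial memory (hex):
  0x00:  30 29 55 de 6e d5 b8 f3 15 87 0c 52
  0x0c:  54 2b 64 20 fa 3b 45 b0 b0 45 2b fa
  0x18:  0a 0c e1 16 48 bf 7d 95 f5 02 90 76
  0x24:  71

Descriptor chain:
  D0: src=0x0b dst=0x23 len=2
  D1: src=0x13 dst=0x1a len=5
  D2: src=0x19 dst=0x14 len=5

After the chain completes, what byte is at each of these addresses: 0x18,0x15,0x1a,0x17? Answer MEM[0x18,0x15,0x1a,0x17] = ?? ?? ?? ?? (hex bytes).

D0: mem[0x23..0x24] <- [52 54]
D1: mem[0x1a..0x1e] <- [b0 b0 45 2b fa]
D2: mem[0x14..0x18] <- [0c b0 b0 45 2b]
query mem[0x18]=0x2b, mem[0x15]=0xb0, mem[0x1a]=0xb0, mem[0x17]=0x45

MEM[0x18,0x15,0x1a,0x17] = 2b b0 b0 45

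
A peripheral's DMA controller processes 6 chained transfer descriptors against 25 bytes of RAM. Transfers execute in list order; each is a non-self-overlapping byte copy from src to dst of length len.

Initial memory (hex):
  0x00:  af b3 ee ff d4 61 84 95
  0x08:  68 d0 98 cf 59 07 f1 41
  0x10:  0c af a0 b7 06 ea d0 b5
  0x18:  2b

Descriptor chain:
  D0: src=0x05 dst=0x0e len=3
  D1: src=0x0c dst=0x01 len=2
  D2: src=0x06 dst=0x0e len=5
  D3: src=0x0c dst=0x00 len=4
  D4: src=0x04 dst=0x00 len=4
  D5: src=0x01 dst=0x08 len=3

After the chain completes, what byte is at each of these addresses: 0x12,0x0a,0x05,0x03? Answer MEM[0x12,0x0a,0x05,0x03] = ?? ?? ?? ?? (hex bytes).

D0: mem[0x0e..0x10] <- [61 84 95]
D1: mem[0x01..0x02] <- [59 07]
D2: mem[0x0e..0x12] <- [84 95 68 d0 98]
D3: mem[0x00..0x03] <- [59 07 84 95]
D4: mem[0x00..0x03] <- [d4 61 84 95]
D5: mem[0x08..0x0a] <- [61 84 95]
query mem[0x12]=0x98, mem[0x0a]=0x95, mem[0x05]=0x61, mem[0x03]=0x95

MEM[0x12,0x0a,0x05,0x03] = 98 95 61 95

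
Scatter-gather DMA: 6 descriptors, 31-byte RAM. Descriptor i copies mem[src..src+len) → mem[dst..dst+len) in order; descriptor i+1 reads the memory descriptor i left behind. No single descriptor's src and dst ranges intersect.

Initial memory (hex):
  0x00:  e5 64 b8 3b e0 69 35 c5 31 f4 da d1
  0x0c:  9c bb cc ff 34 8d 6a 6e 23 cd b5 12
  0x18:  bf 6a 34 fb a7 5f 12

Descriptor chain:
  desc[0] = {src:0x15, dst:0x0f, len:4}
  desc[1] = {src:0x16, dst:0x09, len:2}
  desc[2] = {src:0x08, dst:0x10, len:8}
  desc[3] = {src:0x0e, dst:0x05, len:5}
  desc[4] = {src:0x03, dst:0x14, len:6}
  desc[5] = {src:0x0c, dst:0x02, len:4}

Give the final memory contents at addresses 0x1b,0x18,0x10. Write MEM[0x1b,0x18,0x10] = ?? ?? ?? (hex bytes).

[0] 0x15->0x0f len=4 : cd b5 12 bf
[1] 0x16->0x09 len=2 : b5 12
[2] 0x08->0x10 len=8 : 31 b5 12 d1 9c bb cc cd
[3] 0x0e->0x05 len=5 : cc cd 31 b5 12
[4] 0x03->0x14 len=6 : 3b e0 cc cd 31 b5
[5] 0x0c->0x02 len=4 : 9c bb cc cd
query mem[0x1b]=0xfb, mem[0x18]=0x31, mem[0x10]=0x31

MEM[0x1b,0x18,0x10] = fb 31 31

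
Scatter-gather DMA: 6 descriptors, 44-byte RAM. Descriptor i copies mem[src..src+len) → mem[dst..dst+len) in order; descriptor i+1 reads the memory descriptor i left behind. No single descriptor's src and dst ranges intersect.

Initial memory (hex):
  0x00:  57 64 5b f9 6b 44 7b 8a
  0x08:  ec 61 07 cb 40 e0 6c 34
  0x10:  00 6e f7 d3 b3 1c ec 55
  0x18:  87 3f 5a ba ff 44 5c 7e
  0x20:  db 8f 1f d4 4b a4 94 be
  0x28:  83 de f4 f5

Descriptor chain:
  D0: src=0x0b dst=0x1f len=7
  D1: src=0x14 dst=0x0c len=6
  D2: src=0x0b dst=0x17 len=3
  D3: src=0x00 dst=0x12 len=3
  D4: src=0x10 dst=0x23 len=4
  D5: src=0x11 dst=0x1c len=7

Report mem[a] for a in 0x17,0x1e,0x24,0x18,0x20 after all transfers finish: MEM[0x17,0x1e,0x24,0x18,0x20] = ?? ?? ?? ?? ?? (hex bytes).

D0: mem[0x1f..0x25] <- [cb 40 e0 6c 34 00 6e]
D1: mem[0x0c..0x11] <- [b3 1c ec 55 87 3f]
D2: mem[0x17..0x19] <- [cb b3 1c]
D3: mem[0x12..0x14] <- [57 64 5b]
D4: mem[0x23..0x26] <- [87 3f 57 64]
D5: mem[0x1c..0x22] <- [3f 57 64 5b 1c ec cb]
query mem[0x17]=0xcb, mem[0x1e]=0x64, mem[0x24]=0x3f, mem[0x18]=0xb3, mem[0x20]=0x1c

MEM[0x17,0x1e,0x24,0x18,0x20] = cb 64 3f b3 1c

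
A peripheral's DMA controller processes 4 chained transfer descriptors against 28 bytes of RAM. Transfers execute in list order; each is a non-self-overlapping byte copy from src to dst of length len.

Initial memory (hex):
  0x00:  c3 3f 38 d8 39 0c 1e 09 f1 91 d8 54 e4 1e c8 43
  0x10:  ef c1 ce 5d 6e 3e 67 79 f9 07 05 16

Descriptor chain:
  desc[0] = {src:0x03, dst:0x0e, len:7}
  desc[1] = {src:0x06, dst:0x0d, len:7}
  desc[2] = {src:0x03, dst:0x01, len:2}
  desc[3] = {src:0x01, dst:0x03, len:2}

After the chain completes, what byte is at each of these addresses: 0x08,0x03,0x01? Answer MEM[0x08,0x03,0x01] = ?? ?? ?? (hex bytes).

D0: mem[0x0e..0x14] <- [d8 39 0c 1e 09 f1 91]
D1: mem[0x0d..0x13] <- [1e 09 f1 91 d8 54 e4]
D2: mem[0x01..0x02] <- [d8 39]
D3: mem[0x03..0x04] <- [d8 39]
query mem[0x08]=0xf1, mem[0x03]=0xd8, mem[0x01]=0xd8

MEM[0x08,0x03,0x01] = f1 d8 d8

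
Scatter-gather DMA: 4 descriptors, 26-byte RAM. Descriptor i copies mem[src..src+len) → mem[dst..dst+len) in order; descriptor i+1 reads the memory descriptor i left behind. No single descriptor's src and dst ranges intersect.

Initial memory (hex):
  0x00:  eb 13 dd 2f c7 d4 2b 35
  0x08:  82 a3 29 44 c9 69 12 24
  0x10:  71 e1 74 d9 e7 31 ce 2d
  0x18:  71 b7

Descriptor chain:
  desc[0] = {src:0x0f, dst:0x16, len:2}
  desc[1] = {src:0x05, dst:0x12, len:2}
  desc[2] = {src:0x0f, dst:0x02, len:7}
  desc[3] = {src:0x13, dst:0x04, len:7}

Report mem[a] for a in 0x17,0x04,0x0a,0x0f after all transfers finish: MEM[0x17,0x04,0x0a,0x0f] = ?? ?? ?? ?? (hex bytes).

#0 dst[0x16+2] := {0x24,0x71}
#1 dst[0x12+2] := {0xd4,0x2b}
#2 dst[0x02+7] := {0x24,0x71,0xe1,0xd4,0x2b,0xe7,0x31}
#3 dst[0x04+7] := {0x2b,0xe7,0x31,0x24,0x71,0x71,0xb7}
query mem[0x17]=0x71, mem[0x04]=0x2b, mem[0x0a]=0xb7, mem[0x0f]=0x24

MEM[0x17,0x04,0x0a,0x0f] = 71 2b b7 24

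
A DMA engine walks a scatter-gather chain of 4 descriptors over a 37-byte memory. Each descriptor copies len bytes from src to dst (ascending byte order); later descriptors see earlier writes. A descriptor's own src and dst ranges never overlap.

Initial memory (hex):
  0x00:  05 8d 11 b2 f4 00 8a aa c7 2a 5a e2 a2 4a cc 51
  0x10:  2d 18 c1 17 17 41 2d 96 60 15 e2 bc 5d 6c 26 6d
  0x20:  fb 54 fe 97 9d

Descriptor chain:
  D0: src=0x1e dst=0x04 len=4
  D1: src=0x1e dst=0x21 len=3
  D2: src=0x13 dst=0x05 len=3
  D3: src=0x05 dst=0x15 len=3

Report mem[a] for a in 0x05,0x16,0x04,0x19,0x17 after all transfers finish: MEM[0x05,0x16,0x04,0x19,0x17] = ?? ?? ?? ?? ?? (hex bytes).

#0 dst[0x04+4] := {0x26,0x6d,0xfb,0x54}
#1 dst[0x21+3] := {0x26,0x6d,0xfb}
#2 dst[0x05+3] := {0x17,0x17,0x41}
#3 dst[0x15+3] := {0x17,0x17,0x41}
query mem[0x05]=0x17, mem[0x16]=0x17, mem[0x04]=0x26, mem[0x19]=0x15, mem[0x17]=0x41

MEM[0x05,0x16,0x04,0x19,0x17] = 17 17 26 15 41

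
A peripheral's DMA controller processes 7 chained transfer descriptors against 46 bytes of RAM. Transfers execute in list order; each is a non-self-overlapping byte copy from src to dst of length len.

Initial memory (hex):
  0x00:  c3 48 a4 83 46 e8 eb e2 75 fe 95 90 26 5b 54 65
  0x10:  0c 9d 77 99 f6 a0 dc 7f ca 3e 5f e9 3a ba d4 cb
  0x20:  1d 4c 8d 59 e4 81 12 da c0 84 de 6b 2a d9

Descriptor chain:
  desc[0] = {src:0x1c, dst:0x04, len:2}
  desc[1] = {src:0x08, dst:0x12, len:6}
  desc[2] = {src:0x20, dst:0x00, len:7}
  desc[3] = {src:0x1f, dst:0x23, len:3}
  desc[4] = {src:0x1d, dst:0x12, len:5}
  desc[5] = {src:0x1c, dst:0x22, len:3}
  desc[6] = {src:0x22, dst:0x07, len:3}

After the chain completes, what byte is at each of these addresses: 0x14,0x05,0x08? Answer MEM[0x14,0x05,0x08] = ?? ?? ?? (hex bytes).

MEM[0x14,0x05,0x08] = cb 81 ba

#0 dst[0x04+2] := {0x3a,0xba}
#1 dst[0x12+6] := {0x75,0xfe,0x95,0x90,0x26,0x5b}
#2 dst[0x00+7] := {0x1d,0x4c,0x8d,0x59,0xe4,0x81,0x12}
#3 dst[0x23+3] := {0xcb,0x1d,0x4c}
#4 dst[0x12+5] := {0xba,0xd4,0xcb,0x1d,0x4c}
#5 dst[0x22+3] := {0x3a,0xba,0xd4}
#6 dst[0x07+3] := {0x3a,0xba,0xd4}
query mem[0x14]=0xcb, mem[0x05]=0x81, mem[0x08]=0xba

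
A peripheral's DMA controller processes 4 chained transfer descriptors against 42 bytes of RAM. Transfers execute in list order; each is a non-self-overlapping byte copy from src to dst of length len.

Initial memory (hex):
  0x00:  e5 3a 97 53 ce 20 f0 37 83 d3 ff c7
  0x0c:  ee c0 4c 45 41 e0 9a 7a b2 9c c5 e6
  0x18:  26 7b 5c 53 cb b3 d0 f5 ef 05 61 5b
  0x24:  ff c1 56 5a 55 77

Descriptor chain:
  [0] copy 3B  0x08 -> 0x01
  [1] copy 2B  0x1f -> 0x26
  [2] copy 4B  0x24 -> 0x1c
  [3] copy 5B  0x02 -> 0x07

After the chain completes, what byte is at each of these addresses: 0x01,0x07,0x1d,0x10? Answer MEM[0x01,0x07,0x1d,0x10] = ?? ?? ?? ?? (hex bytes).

[0] 0x08->0x01 len=3 : 83 d3 ff
[1] 0x1f->0x26 len=2 : f5 ef
[2] 0x24->0x1c len=4 : ff c1 f5 ef
[3] 0x02->0x07 len=5 : d3 ff ce 20 f0
query mem[0x01]=0x83, mem[0x07]=0xd3, mem[0x1d]=0xc1, mem[0x10]=0x41

MEM[0x01,0x07,0x1d,0x10] = 83 d3 c1 41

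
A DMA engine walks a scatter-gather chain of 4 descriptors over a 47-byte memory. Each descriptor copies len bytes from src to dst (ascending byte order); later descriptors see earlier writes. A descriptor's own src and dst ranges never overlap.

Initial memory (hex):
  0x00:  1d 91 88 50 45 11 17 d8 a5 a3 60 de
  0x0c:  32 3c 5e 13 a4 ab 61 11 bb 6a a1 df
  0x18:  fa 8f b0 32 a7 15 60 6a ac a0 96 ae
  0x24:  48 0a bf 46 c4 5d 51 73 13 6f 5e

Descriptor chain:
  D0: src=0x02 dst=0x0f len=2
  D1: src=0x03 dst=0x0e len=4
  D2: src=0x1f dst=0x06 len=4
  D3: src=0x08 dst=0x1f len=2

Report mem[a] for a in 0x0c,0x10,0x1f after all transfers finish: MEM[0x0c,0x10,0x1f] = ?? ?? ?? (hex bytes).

D0: mem[0x0f..0x10] <- [88 50]
D1: mem[0x0e..0x11] <- [50 45 11 17]
D2: mem[0x06..0x09] <- [6a ac a0 96]
D3: mem[0x1f..0x20] <- [a0 96]
query mem[0x0c]=0x32, mem[0x10]=0x11, mem[0x1f]=0xa0

MEM[0x0c,0x10,0x1f] = 32 11 a0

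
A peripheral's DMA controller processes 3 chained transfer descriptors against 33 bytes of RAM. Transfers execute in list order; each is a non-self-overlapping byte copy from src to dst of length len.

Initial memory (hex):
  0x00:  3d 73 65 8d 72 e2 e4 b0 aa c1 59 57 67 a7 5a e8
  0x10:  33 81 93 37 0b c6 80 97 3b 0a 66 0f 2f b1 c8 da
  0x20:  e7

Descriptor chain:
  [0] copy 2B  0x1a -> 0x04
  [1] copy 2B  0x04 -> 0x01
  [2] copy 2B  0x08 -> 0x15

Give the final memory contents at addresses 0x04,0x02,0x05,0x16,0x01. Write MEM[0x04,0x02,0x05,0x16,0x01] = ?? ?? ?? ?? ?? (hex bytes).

  after D0: wrote 2B at 0x04 = 660f
  after D1: wrote 2B at 0x01 = 660f
  after D2: wrote 2B at 0x15 = aac1
query mem[0x04]=0x66, mem[0x02]=0x0f, mem[0x05]=0x0f, mem[0x16]=0xc1, mem[0x01]=0x66

MEM[0x04,0x02,0x05,0x16,0x01] = 66 0f 0f c1 66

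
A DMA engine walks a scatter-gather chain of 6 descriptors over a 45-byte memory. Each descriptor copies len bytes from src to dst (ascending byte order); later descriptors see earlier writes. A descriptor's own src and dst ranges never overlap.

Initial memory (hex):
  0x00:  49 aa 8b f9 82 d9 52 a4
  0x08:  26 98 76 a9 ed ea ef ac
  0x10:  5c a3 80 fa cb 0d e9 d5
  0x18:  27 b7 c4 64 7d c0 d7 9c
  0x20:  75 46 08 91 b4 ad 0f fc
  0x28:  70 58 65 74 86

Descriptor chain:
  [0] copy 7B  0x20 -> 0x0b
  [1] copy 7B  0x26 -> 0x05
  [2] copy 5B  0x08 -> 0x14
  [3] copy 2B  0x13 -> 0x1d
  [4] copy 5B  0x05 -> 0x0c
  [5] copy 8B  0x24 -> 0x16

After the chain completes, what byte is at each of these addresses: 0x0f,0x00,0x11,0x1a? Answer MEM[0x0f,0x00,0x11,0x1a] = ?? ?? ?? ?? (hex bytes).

[0] 0x20->0x0b len=7 : 75 46 08 91 b4 ad 0f
[1] 0x26->0x05 len=7 : 0f fc 70 58 65 74 86
[2] 0x08->0x14 len=5 : 58 65 74 86 46
[3] 0x13->0x1d len=2 : fa 58
[4] 0x05->0x0c len=5 : 0f fc 70 58 65
[5] 0x24->0x16 len=8 : b4 ad 0f fc 70 58 65 74
query mem[0x0f]=0x58, mem[0x00]=0x49, mem[0x11]=0x0f, mem[0x1a]=0x70

MEM[0x0f,0x00,0x11,0x1a] = 58 49 0f 70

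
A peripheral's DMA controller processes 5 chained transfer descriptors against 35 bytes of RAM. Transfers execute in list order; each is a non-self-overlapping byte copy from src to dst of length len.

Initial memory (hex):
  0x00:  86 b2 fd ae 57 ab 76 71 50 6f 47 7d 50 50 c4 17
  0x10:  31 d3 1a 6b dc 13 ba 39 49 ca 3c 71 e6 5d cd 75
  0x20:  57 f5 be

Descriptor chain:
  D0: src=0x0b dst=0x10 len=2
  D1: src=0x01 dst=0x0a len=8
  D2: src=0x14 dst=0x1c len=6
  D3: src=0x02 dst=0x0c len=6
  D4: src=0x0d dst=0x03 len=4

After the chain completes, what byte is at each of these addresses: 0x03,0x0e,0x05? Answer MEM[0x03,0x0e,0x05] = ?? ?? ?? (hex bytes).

MEM[0x03,0x0e,0x05] = ae 57 ab

#0 dst[0x10+2] := {0x7d,0x50}
#1 dst[0x0a+8] := {0xb2,0xfd,0xae,0x57,0xab,0x76,0x71,0x50}
#2 dst[0x1c+6] := {0xdc,0x13,0xba,0x39,0x49,0xca}
#3 dst[0x0c+6] := {0xfd,0xae,0x57,0xab,0x76,0x71}
#4 dst[0x03+4] := {0xae,0x57,0xab,0x76}
query mem[0x03]=0xae, mem[0x0e]=0x57, mem[0x05]=0xab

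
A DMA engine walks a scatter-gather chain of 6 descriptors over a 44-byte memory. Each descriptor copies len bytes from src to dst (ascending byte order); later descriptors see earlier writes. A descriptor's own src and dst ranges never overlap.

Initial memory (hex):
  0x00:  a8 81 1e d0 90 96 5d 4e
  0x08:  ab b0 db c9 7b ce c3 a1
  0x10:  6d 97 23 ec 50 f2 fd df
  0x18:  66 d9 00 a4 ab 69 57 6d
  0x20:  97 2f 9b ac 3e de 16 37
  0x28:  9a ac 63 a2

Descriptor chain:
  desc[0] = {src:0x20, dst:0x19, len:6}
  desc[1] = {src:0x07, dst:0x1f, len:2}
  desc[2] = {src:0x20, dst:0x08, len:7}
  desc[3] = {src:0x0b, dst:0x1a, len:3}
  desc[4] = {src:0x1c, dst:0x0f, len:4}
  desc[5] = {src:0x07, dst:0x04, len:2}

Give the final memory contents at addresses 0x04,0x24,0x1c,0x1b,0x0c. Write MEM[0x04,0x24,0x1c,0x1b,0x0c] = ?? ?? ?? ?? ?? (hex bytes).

MEM[0x04,0x24,0x1c,0x1b,0x0c] = 4e 3e de 3e 3e

[0] 0x20->0x19 len=6 : 97 2f 9b ac 3e de
[1] 0x07->0x1f len=2 : 4e ab
[2] 0x20->0x08 len=7 : ab 2f 9b ac 3e de 16
[3] 0x0b->0x1a len=3 : ac 3e de
[4] 0x1c->0x0f len=4 : de 3e de 4e
[5] 0x07->0x04 len=2 : 4e ab
query mem[0x04]=0x4e, mem[0x24]=0x3e, mem[0x1c]=0xde, mem[0x1b]=0x3e, mem[0x0c]=0x3e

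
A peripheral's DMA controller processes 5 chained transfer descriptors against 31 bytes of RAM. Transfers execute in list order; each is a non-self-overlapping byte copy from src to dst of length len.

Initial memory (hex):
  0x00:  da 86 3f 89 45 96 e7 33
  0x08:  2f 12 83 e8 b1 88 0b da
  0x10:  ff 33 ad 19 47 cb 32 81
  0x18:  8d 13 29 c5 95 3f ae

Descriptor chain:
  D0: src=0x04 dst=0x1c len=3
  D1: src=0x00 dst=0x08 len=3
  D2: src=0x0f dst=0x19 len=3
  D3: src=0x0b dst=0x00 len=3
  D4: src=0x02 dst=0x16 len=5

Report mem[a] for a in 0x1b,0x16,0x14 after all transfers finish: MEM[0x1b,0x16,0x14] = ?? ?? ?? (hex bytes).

MEM[0x1b,0x16,0x14] = 33 88 47

D0: mem[0x1c..0x1e] <- [45 96 e7]
D1: mem[0x08..0x0a] <- [da 86 3f]
D2: mem[0x19..0x1b] <- [da ff 33]
D3: mem[0x00..0x02] <- [e8 b1 88]
D4: mem[0x16..0x1a] <- [88 89 45 96 e7]
query mem[0x1b]=0x33, mem[0x16]=0x88, mem[0x14]=0x47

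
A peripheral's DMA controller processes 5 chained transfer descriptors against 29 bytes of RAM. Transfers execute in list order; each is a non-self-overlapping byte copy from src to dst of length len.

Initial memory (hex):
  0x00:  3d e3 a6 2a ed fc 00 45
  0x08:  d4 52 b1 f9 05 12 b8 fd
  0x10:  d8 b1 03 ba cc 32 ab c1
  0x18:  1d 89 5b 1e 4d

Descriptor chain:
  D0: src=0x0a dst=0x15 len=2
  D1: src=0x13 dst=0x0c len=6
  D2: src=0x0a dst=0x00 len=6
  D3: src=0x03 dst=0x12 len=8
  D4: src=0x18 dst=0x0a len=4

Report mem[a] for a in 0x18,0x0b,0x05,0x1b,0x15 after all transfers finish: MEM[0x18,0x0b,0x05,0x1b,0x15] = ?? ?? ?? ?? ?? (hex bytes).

MEM[0x18,0x0b,0x05,0x1b,0x15] = 52 b1 f9 1e 00

  after D0: wrote 2B at 0x15 = b1f9
  after D1: wrote 6B at 0x0c = baccb1f9c11d
  after D2: wrote 6B at 0x00 = b1f9baccb1f9
  after D3: wrote 8B at 0x12 = ccb1f90045d452b1
  after D4: wrote 4B at 0x0a = 52b15b1e
query mem[0x18]=0x52, mem[0x0b]=0xb1, mem[0x05]=0xf9, mem[0x1b]=0x1e, mem[0x15]=0x00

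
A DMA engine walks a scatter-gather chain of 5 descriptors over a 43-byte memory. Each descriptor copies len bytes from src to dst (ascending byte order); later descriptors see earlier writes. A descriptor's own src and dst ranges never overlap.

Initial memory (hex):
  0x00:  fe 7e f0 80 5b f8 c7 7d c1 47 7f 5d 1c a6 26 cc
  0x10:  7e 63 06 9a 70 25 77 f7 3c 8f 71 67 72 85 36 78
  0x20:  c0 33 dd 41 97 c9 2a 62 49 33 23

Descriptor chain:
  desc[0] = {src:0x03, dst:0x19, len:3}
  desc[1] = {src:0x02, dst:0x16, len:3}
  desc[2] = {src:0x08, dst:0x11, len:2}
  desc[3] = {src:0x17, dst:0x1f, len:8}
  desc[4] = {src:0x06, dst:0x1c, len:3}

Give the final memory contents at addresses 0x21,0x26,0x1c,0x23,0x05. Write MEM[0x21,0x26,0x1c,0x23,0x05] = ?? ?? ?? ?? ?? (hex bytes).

MEM[0x21,0x26,0x1c,0x23,0x05] = 80 36 c7 f8 f8

[0] 0x03->0x19 len=3 : 80 5b f8
[1] 0x02->0x16 len=3 : f0 80 5b
[2] 0x08->0x11 len=2 : c1 47
[3] 0x17->0x1f len=8 : 80 5b 80 5b f8 72 85 36
[4] 0x06->0x1c len=3 : c7 7d c1
query mem[0x21]=0x80, mem[0x26]=0x36, mem[0x1c]=0xc7, mem[0x23]=0xf8, mem[0x05]=0xf8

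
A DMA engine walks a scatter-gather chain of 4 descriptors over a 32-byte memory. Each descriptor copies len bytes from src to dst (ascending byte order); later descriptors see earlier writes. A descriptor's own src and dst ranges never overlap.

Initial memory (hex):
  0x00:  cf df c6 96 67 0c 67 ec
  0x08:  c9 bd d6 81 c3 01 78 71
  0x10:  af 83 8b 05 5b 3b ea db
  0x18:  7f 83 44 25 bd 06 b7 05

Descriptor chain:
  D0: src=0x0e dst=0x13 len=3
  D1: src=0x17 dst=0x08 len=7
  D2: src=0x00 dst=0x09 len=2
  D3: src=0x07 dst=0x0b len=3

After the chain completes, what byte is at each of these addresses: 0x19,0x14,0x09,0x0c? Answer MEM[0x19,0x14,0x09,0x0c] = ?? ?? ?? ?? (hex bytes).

MEM[0x19,0x14,0x09,0x0c] = 83 71 cf db

D0: mem[0x13..0x15] <- [78 71 af]
D1: mem[0x08..0x0e] <- [db 7f 83 44 25 bd 06]
D2: mem[0x09..0x0a] <- [cf df]
D3: mem[0x0b..0x0d] <- [ec db cf]
query mem[0x19]=0x83, mem[0x14]=0x71, mem[0x09]=0xcf, mem[0x0c]=0xdb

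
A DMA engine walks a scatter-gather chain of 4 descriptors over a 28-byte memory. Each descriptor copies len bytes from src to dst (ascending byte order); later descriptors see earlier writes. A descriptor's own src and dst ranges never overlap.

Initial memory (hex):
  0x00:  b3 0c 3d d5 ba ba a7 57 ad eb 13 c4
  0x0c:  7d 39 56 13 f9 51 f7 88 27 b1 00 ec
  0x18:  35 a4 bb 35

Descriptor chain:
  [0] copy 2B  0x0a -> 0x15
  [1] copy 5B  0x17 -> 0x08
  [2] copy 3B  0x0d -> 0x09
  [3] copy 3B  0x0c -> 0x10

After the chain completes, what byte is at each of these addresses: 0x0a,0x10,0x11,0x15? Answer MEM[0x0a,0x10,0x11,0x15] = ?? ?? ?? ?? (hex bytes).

D0: mem[0x15..0x16] <- [13 c4]
D1: mem[0x08..0x0c] <- [ec 35 a4 bb 35]
D2: mem[0x09..0x0b] <- [39 56 13]
D3: mem[0x10..0x12] <- [35 39 56]
query mem[0x0a]=0x56, mem[0x10]=0x35, mem[0x11]=0x39, mem[0x15]=0x13

MEM[0x0a,0x10,0x11,0x15] = 56 35 39 13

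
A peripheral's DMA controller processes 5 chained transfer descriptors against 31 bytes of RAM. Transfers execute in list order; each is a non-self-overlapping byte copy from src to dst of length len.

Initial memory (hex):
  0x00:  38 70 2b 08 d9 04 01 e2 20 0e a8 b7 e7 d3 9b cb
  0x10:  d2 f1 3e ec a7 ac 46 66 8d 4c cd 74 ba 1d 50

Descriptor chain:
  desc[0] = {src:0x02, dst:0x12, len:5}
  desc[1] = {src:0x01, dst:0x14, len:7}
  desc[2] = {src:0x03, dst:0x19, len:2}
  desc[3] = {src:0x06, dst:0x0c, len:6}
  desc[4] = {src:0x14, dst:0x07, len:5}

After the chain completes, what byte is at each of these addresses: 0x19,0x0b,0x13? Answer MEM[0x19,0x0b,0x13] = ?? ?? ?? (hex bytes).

MEM[0x19,0x0b,0x13] = 08 04 08

  after D0: wrote 5B at 0x12 = 2b08d90401
  after D1: wrote 7B at 0x14 = 702b08d90401e2
  after D2: wrote 2B at 0x19 = 08d9
  after D3: wrote 6B at 0x0c = 01e2200ea8b7
  after D4: wrote 5B at 0x07 = 702b08d904
query mem[0x19]=0x08, mem[0x0b]=0x04, mem[0x13]=0x08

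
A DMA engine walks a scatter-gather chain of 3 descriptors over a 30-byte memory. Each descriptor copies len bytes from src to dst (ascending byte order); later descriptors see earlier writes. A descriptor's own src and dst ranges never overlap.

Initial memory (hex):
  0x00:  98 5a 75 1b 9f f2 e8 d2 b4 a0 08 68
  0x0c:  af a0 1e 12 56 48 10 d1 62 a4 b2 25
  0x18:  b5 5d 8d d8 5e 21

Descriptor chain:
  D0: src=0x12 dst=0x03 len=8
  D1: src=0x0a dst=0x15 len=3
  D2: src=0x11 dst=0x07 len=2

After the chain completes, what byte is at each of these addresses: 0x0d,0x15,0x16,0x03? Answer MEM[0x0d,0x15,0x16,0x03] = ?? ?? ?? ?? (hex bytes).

MEM[0x0d,0x15,0x16,0x03] = a0 5d 68 10

[0] 0x12->0x03 len=8 : 10 d1 62 a4 b2 25 b5 5d
[1] 0x0a->0x15 len=3 : 5d 68 af
[2] 0x11->0x07 len=2 : 48 10
query mem[0x0d]=0xa0, mem[0x15]=0x5d, mem[0x16]=0x68, mem[0x03]=0x10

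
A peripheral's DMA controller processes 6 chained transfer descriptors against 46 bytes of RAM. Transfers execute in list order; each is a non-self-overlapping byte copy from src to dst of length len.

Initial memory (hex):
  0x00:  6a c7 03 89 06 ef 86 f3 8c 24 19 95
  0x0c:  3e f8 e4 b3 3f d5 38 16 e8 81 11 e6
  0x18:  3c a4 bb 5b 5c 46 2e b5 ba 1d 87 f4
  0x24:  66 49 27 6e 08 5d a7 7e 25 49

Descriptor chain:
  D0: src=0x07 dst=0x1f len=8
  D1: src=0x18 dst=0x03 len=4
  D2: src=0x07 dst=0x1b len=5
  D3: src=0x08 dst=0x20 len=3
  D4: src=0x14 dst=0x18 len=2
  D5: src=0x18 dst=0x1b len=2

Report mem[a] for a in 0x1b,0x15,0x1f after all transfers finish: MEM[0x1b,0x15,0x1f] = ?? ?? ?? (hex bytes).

MEM[0x1b,0x15,0x1f] = e8 81 95

#0 dst[0x1f+8] := {0xf3,0x8c,0x24,0x19,0x95,0x3e,0xf8,0xe4}
#1 dst[0x03+4] := {0x3c,0xa4,0xbb,0x5b}
#2 dst[0x1b+5] := {0xf3,0x8c,0x24,0x19,0x95}
#3 dst[0x20+3] := {0x8c,0x24,0x19}
#4 dst[0x18+2] := {0xe8,0x81}
#5 dst[0x1b+2] := {0xe8,0x81}
query mem[0x1b]=0xe8, mem[0x15]=0x81, mem[0x1f]=0x95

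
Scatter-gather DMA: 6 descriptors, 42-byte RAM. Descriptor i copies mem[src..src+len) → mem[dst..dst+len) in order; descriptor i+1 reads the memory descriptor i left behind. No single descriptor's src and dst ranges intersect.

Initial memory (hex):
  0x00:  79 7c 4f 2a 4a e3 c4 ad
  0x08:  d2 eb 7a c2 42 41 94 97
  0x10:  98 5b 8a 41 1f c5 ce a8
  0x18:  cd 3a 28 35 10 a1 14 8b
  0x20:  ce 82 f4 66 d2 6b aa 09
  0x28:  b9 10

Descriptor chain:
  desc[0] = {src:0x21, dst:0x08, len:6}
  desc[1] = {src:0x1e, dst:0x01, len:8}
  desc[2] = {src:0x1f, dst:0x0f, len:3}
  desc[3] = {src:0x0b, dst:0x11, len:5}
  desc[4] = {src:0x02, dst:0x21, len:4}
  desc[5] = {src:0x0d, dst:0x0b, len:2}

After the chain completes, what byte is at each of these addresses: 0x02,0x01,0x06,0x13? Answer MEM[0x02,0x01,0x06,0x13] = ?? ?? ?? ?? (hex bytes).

MEM[0x02,0x01,0x06,0x13] = 8b 14 66 aa

D0: mem[0x08..0x0d] <- [82 f4 66 d2 6b aa]
D1: mem[0x01..0x08] <- [14 8b ce 82 f4 66 d2 6b]
D2: mem[0x0f..0x11] <- [8b ce 82]
D3: mem[0x11..0x15] <- [d2 6b aa 94 8b]
D4: mem[0x21..0x24] <- [8b ce 82 f4]
D5: mem[0x0b..0x0c] <- [aa 94]
query mem[0x02]=0x8b, mem[0x01]=0x14, mem[0x06]=0x66, mem[0x13]=0xaa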